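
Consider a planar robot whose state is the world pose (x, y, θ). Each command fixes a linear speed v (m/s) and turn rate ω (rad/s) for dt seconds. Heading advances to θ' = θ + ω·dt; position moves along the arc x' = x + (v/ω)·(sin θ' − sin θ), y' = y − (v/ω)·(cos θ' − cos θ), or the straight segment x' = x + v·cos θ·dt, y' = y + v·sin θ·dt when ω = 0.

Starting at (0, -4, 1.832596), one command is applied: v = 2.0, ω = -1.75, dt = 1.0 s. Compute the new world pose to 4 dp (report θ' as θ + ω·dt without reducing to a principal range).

θ' = 1.8326 + -1.75·1.0 = 0.0826
R = v/ω = 2.0/-1.75 = -1.1429
x' = 0 + -1.1429·(sin 0.0826 − sin 1.8326) = 1.0096
y' = -4 − -1.1429·(cos 0.0826 − cos 1.8326) = -2.5652

(1.0096, -2.5652, 0.0826)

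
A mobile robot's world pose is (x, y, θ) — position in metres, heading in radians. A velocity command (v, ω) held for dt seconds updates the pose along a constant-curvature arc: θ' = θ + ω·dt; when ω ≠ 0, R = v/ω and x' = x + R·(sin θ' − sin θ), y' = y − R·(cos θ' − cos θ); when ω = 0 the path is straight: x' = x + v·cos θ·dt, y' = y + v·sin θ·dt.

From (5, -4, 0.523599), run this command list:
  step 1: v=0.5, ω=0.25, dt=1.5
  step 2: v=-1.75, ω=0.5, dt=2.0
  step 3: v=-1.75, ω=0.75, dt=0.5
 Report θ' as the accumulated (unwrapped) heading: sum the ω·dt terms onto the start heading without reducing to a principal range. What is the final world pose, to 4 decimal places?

(5.4185, -7.5766, 2.2736)

step 1: θ'=0.8986 (R=2.0000) → pose (5.5649, -3.5134, 0.8986)
step 2: θ'=1.8986 (R=-3.5000) → pose (4.9899, -6.8197, 1.8986)
step 3: θ'=2.2736 (R=-2.3333) → pose (5.4185, -7.5766, 2.2736)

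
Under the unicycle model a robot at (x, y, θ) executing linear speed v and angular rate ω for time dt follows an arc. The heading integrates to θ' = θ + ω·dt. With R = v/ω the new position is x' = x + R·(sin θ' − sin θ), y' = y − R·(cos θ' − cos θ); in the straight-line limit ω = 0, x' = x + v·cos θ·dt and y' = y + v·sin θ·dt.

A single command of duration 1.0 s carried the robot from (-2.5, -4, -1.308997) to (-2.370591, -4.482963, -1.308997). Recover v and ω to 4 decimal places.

Δθ = -1.308997 − -1.308997 = 0.000000
ω = Δθ/dt = 0.000000/1.0 = 0.0000
ω = 0 → v = (Δx·cos θ + Δy·sin θ)/dt = 0.5000

v = 0.5000, ω = 0.0000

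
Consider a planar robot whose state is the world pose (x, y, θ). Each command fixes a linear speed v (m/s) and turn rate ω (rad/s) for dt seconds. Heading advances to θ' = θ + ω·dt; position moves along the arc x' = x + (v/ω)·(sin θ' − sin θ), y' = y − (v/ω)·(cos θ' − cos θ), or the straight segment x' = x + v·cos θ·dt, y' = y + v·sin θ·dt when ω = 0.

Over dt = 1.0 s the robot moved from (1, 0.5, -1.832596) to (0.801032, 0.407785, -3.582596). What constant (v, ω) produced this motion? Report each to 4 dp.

Δθ = -3.582596 − -1.832596 = -1.750000
ω = Δθ/dt = -1.750000/1.0 = -1.7500
R = Δx/(sin θ' − sin θ) = -0.1429
v = R·ω = -0.1429·-1.7500 = 0.2500

v = 0.2500, ω = -1.7500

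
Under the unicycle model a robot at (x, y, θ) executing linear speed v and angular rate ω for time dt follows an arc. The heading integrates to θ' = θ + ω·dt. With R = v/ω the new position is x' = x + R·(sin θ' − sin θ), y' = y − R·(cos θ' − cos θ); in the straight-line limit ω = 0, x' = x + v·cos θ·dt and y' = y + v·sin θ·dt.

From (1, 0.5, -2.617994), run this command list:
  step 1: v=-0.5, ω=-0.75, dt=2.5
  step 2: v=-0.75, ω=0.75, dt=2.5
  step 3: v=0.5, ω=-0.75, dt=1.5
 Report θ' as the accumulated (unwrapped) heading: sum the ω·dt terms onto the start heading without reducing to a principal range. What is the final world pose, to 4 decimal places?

step 1: θ'=-4.4930 (R=0.6667) → pose (1.9840, 0.0677, -4.4930)
step 2: θ'=-2.6180 (R=-1.0000) → pose (3.4600, -0.5806, -2.6180)
step 3: θ'=-3.7430 (R=-0.6667) → pose (2.7495, -0.5530, -3.7430)

(2.7495, -0.5530, -3.7430)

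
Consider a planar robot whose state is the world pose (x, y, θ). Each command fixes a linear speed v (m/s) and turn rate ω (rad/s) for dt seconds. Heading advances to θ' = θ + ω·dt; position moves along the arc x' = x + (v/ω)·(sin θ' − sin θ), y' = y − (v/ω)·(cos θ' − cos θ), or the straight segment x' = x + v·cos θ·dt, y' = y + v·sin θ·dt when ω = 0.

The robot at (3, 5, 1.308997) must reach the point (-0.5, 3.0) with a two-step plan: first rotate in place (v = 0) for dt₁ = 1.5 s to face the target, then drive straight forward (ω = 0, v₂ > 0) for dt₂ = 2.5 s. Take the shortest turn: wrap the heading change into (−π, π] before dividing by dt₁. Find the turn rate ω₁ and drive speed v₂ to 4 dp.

ω₁ = 1.5678, v₂ = 1.6125

heading to target = atan2(3−5, -0.5−3) = -2.6224
Δθ = wrap(-2.6224 − 1.3090) = 2.3517; ω₁ = Δθ/dt₁ = 1.5678
distance = √((-0.5−3)² + (3−5)²) = 4.0311; v₂ = distance/dt₂ = 1.6125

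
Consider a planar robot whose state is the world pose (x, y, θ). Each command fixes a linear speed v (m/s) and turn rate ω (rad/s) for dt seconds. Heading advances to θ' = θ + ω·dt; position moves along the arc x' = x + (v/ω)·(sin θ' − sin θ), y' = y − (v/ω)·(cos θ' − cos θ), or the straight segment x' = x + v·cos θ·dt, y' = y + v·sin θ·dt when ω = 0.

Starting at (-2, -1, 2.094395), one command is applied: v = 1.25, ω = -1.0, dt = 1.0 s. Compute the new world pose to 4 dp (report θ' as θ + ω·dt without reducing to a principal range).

θ' = 2.0944 + -1.0·1.0 = 1.0944
R = v/ω = 1.25/-1.0 = -1.2500
x' = -2 + -1.2500·(sin 1.0944 − sin 2.0944) = -2.0283
y' = -1 − -1.2500·(cos 1.0944 − cos 2.0944) = 0.1982

(-2.0283, 0.1982, 1.0944)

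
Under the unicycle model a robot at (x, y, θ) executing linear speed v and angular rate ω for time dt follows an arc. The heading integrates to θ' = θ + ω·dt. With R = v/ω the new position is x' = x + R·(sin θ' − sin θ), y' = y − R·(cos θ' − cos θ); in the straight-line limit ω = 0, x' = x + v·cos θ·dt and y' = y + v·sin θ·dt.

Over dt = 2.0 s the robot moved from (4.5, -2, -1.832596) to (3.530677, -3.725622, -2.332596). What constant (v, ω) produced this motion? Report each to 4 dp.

Δθ = -2.332596 − -1.832596 = -0.500000
ω = Δθ/dt = -0.500000/2.0 = -0.2500
R = −Δy/(cos θ' − cos θ) = -4.0000
v = R·ω = -4.0000·-0.2500 = 1.0000

v = 1.0000, ω = -0.2500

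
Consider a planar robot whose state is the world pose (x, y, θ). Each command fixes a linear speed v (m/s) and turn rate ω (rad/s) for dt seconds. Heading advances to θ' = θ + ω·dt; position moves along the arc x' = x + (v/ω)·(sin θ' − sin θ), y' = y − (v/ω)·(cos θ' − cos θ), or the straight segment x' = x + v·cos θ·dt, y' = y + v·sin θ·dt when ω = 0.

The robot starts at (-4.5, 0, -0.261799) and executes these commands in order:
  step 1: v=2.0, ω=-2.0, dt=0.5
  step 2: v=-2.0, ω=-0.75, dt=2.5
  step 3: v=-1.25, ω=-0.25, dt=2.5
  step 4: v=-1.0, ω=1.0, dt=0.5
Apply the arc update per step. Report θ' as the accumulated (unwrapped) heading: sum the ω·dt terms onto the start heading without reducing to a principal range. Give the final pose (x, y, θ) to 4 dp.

step 1: θ'=-1.2618 (R=-1.0000) → pose (-3.8062, -0.6618, -1.2618)
step 2: θ'=-3.1368 (R=2.6667) → pose (-1.2786, 2.8158, -3.1368)
step 3: θ'=-3.7618 (R=5.0000) → pose (1.6514, 1.8846, -3.7618)
step 4: θ'=-3.2618 (R=-1.0000) → pose (2.1127, 1.7056, -3.2618)

(2.1127, 1.7056, -3.2618)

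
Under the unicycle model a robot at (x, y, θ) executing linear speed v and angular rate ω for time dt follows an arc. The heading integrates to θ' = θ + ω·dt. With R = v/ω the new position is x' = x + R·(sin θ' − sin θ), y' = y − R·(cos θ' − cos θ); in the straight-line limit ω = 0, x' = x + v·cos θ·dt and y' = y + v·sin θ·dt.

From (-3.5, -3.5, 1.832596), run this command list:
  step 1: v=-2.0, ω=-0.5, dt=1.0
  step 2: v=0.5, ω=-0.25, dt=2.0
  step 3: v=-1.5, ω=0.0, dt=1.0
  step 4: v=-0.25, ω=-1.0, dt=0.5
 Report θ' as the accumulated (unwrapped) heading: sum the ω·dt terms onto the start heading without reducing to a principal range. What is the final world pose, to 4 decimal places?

(-4.1252, -5.7827, 0.3326)

step 1: θ'=1.3326 (R=4.0000) → pose (-3.4766, -5.4791, 1.3326)
step 2: θ'=0.8326 (R=-2.0000) → pose (-3.0125, -4.6051, 0.8326)
step 3: θ'=0.8326 (straight) → pose (-4.0219, -5.7146, 0.8326)
step 4: θ'=0.3326 (R=0.2500) → pose (-4.1252, -5.7827, 0.3326)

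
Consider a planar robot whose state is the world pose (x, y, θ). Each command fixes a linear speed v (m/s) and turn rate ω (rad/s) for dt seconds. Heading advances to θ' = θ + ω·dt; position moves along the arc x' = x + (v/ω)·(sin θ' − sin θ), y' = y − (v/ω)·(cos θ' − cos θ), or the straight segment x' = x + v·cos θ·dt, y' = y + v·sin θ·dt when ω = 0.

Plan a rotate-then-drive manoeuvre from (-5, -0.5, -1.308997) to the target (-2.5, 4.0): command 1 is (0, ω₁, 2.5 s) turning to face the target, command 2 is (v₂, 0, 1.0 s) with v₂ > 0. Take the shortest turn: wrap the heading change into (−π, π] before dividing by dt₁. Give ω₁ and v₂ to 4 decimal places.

heading to target = atan2(4−-0.5, -2.5−-5) = 1.0637
Δθ = wrap(1.0637 − -1.3090) = 2.3727; ω₁ = Δθ/dt₁ = 0.9491
distance = √((-2.5−-5)² + (4−-0.5)²) = 5.1478; v₂ = distance/dt₂ = 5.1478

ω₁ = 0.9491, v₂ = 5.1478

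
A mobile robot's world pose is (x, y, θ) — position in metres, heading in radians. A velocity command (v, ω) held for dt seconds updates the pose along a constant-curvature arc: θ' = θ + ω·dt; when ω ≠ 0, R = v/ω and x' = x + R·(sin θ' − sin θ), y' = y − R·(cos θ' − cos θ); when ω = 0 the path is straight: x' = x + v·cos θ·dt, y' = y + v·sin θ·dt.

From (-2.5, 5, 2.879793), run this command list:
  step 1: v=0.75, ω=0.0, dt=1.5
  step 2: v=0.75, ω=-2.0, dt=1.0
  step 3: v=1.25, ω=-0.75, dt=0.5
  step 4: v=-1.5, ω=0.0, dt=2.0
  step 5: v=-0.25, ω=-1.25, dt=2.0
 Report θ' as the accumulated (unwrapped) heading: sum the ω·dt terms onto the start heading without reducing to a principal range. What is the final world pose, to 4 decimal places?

step 1: θ'=2.8798 (straight) → pose (-3.5867, 5.2912, 2.8798)
step 2: θ'=0.8798 (R=-0.3750) → pose (-3.7786, 5.8924, 0.8798)
step 3: θ'=0.5048 (R=-1.6667) → pose (-3.3003, 6.2890, 0.5048)
step 4: θ'=0.5048 (straight) → pose (-5.9261, 4.8381, 0.5048)
step 5: θ'=-1.9952 (R=0.2000) → pose (-6.2051, 5.0955, -1.9952)

(-6.2051, 5.0955, -1.9952)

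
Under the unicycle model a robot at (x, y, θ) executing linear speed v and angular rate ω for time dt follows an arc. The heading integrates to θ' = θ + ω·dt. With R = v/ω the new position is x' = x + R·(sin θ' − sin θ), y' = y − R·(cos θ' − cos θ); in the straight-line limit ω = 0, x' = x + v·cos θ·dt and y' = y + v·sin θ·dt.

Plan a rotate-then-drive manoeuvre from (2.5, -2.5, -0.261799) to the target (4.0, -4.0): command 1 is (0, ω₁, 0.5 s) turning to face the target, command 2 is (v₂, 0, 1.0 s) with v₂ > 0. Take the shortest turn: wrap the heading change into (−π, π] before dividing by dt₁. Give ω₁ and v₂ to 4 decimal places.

heading to target = atan2(-4−-2.5, 4−2.5) = -0.7854
Δθ = wrap(-0.7854 − -0.2618) = -0.5236; ω₁ = Δθ/dt₁ = -1.0472
distance = √((4−2.5)² + (-4−-2.5)²) = 2.1213; v₂ = distance/dt₂ = 2.1213

ω₁ = -1.0472, v₂ = 2.1213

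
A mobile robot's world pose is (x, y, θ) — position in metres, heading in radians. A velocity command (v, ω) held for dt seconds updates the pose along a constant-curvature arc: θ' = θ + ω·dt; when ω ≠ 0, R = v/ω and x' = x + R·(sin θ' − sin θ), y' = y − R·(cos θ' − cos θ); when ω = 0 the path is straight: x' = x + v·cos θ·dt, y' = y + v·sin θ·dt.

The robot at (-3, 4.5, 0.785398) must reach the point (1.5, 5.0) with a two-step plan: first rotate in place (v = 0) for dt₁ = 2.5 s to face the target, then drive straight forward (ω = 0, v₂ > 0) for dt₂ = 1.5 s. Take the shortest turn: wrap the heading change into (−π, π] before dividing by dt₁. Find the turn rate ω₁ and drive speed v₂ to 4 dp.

ω₁ = -0.2699, v₂ = 3.0185

heading to target = atan2(5−4.5, 1.5−-3) = 0.1107
Δθ = wrap(0.1107 − 0.7854) = -0.6747; ω₁ = Δθ/dt₁ = -0.2699
distance = √((1.5−-3)² + (5−4.5)²) = 4.5277; v₂ = distance/dt₂ = 3.0185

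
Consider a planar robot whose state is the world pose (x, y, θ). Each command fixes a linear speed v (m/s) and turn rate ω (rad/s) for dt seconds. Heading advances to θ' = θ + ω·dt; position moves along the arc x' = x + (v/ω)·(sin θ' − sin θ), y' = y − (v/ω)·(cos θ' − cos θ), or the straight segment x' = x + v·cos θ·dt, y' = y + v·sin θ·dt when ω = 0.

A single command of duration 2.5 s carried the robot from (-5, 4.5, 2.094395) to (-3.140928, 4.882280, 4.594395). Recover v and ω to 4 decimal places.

Δθ = 4.594395 − 2.094395 = 2.500000
ω = Δθ/dt = 2.500000/2.5 = 1.0000
R = Δx/(sin θ' − sin θ) = -1.0000
v = R·ω = -1.0000·1.0000 = -1.0000

v = -1.0000, ω = 1.0000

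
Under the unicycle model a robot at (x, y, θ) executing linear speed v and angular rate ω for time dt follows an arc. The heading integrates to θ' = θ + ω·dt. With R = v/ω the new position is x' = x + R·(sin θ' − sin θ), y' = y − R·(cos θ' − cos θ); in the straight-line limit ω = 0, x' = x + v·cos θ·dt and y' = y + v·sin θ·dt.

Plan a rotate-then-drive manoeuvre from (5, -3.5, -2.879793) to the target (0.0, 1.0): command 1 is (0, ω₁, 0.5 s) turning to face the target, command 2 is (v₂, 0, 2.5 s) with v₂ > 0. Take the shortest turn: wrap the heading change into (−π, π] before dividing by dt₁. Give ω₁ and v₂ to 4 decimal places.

heading to target = atan2(1−-3.5, 0−5) = 2.4088
Δθ = wrap(2.4088 − -2.8798) = -0.9946; ω₁ = Δθ/dt₁ = -1.9892
distance = √((0−5)² + (1−-3.5)²) = 6.7268; v₂ = distance/dt₂ = 2.6907

ω₁ = -1.9892, v₂ = 2.6907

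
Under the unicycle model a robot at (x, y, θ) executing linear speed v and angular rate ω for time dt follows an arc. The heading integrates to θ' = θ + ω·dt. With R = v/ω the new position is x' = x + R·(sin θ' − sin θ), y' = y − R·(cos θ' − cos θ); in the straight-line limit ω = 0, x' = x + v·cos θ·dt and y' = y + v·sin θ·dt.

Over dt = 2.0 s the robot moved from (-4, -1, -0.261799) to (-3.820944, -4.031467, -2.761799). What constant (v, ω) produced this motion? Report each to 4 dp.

Δθ = -2.761799 − -0.261799 = -2.500000
ω = Δθ/dt = -2.500000/2.0 = -1.2500
R = −Δy/(cos θ' − cos θ) = -1.6000
v = R·ω = -1.6000·-1.2500 = 2.0000

v = 2.0000, ω = -1.2500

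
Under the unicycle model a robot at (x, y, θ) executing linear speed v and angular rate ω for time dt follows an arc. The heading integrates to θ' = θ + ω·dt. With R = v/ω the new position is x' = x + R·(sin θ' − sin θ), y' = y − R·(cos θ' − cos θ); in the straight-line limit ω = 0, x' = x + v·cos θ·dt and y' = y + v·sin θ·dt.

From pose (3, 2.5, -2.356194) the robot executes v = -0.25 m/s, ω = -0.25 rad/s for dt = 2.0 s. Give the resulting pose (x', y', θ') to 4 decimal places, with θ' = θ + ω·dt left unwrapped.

(3.4256, 2.7524, -2.8562)

θ' = -2.3562 + -0.25·2.0 = -2.8562
R = v/ω = -0.25/-0.25 = 1.0000
x' = 3 + 1.0000·(sin -2.8562 − sin -2.3562) = 3.4256
y' = 2.5 − 1.0000·(cos -2.8562 − cos -2.3562) = 2.7524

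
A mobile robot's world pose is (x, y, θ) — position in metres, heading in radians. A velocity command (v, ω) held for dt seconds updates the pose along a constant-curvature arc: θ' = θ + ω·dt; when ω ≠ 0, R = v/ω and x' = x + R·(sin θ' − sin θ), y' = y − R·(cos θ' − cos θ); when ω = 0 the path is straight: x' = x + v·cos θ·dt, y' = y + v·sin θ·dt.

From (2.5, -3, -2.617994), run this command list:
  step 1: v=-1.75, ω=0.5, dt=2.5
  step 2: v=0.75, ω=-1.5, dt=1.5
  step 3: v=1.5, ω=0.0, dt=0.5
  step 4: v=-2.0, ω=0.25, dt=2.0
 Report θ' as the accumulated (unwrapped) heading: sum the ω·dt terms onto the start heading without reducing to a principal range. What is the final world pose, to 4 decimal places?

step 1: θ'=-1.3680 (R=-3.5000) → pose (4.1783, 0.7360, -1.3680)
step 2: θ'=-3.6180 (R=-0.5000) → pose (3.4592, 0.1910, -3.6180)
step 3: θ'=-3.6180 (straight) → pose (2.7927, 0.5349, -3.6180)
step 4: θ'=-3.1180 (R=-8.0000) → pose (6.6502, -0.3536, -3.1180)

(6.6502, -0.3536, -3.1180)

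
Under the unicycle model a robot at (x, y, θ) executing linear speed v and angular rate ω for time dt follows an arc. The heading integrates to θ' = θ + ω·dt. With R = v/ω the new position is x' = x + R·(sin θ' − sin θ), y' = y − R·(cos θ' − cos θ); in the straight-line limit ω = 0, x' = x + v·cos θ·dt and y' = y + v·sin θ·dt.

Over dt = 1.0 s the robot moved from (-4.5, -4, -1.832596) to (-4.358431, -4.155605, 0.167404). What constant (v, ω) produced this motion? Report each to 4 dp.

Δθ = 0.167404 − -1.832596 = 2.000000
ω = Δθ/dt = 2.000000/1.0 = 2.0000
R = −Δy/(cos θ' − cos θ) = 0.1250
v = R·ω = 0.1250·2.0000 = 0.2500

v = 0.2500, ω = 2.0000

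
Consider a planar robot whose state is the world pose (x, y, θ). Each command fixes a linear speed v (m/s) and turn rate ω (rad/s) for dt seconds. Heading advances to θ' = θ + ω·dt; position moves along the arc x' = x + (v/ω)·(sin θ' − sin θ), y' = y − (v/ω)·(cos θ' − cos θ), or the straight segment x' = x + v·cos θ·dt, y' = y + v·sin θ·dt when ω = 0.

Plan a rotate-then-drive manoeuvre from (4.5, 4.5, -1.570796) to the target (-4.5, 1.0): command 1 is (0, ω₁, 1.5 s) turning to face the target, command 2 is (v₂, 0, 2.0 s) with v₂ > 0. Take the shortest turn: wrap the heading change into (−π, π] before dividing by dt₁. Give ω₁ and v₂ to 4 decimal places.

ω₁ = -0.7999, v₂ = 4.8283

heading to target = atan2(1−4.5, -4.5−4.5) = -2.7707
Δθ = wrap(-2.7707 − -1.5708) = -1.1999; ω₁ = Δθ/dt₁ = -0.7999
distance = √((-4.5−4.5)² + (1−4.5)²) = 9.6566; v₂ = distance/dt₂ = 4.8283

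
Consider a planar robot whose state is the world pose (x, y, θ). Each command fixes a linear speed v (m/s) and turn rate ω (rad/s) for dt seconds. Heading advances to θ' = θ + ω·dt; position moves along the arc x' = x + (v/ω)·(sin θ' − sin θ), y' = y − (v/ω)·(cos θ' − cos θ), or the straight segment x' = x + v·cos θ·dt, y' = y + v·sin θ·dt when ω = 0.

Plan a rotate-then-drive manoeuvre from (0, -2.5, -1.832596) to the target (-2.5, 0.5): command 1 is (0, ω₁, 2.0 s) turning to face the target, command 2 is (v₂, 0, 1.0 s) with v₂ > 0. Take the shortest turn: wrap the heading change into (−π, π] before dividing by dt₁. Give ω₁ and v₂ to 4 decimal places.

heading to target = atan2(0.5−-2.5, -2.5−0) = 2.2655
Δθ = wrap(2.2655 − -1.8326) = -2.1851; ω₁ = Δθ/dt₁ = -1.0925
distance = √((-2.5−0)² + (0.5−-2.5)²) = 3.9051; v₂ = distance/dt₂ = 3.9051

ω₁ = -1.0925, v₂ = 3.9051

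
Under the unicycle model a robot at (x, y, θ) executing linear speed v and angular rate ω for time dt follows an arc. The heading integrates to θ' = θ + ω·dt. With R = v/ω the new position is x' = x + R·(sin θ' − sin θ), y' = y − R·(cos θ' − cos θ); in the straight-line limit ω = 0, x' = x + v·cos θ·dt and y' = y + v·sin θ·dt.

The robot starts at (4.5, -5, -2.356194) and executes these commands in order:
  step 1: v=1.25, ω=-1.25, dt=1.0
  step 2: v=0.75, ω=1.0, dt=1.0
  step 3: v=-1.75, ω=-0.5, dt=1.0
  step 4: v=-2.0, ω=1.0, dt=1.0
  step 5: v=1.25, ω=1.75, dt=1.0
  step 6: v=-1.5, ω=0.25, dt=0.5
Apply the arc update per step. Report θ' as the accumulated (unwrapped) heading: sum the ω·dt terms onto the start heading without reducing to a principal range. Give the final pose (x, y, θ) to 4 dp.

step 1: θ'=-3.6062 (R=-1.0000) → pose (3.3448, -5.1869, -3.6062)
step 2: θ'=-2.6062 (R=0.7500) → pose (2.6261, -5.2123, -2.6062)
step 3: θ'=-3.1062 (R=3.5000) → pose (4.2879, -4.7248, -3.1062)
step 4: θ'=-2.1062 (R=-2.0000) → pose (5.9373, -3.7464, -2.1062)
step 5: θ'=-0.3562 (R=0.7143) → pose (6.3025, -4.7803, -0.3562)
step 6: θ'=-0.2312 (R=-6.0000) → pose (5.5851, -4.5633, -0.2312)

(5.5851, -4.5633, -0.2312)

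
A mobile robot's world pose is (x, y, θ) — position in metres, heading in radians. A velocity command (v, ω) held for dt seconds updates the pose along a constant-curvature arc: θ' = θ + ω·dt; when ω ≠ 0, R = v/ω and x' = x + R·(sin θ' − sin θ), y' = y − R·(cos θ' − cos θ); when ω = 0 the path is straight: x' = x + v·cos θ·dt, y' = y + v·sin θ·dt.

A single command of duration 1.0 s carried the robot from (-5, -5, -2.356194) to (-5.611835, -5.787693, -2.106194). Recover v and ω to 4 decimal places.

v = 1.0000, ω = 0.2500

Δθ = -2.106194 − -2.356194 = 0.250000
ω = Δθ/dt = 0.250000/1.0 = 0.2500
R = −Δy/(cos θ' − cos θ) = 4.0000
v = R·ω = 4.0000·0.2500 = 1.0000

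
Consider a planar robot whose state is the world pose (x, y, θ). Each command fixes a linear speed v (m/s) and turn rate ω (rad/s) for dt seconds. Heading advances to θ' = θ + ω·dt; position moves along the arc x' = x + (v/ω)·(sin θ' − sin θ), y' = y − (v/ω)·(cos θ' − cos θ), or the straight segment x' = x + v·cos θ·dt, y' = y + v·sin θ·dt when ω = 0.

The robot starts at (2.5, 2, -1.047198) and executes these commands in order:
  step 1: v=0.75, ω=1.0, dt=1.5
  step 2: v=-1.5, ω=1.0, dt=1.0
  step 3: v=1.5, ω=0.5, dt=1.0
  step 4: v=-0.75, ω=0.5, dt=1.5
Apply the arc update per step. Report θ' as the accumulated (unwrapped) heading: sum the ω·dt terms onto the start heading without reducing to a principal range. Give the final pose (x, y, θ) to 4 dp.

(3.2035, 1.2011, 2.7028)

step 1: θ'=0.4528 (R=0.7500) → pose (3.4776, 1.7006, 0.4528)
step 2: θ'=1.4528 (R=-1.5000) → pose (2.6443, 0.5283, 1.4528)
step 3: θ'=1.9528 (R=3.0000) → pose (2.4489, 1.9998, 1.9528)
step 4: θ'=2.7028 (R=-1.5000) → pose (3.2035, 1.2011, 2.7028)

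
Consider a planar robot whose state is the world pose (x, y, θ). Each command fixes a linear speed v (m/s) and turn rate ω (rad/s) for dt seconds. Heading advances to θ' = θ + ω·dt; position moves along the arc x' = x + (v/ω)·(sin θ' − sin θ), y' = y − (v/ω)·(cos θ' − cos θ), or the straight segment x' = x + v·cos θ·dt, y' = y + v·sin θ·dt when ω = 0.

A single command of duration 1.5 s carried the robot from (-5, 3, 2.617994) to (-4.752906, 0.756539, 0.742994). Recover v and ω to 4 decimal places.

Δθ = 0.742994 − 2.617994 = -1.875000
ω = Δθ/dt = -1.875000/1.5 = -1.2500
R = −Δy/(cos θ' − cos θ) = 1.4000
v = R·ω = 1.4000·-1.2500 = -1.7500

v = -1.7500, ω = -1.2500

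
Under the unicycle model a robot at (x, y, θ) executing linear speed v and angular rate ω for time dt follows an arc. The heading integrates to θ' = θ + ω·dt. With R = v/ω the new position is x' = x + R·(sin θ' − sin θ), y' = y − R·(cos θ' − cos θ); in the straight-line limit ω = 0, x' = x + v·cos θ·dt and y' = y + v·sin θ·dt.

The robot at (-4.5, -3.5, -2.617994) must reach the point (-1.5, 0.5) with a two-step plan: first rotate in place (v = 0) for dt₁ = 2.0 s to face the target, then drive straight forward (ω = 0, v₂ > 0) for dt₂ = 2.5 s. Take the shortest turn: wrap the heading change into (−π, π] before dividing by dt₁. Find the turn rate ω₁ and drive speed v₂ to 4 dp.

ω₁ = -1.3689, v₂ = 2.0000

heading to target = atan2(0.5−-3.5, -1.5−-4.5) = 0.9273
Δθ = wrap(0.9273 − -2.6180) = -2.7379; ω₁ = Δθ/dt₁ = -1.3689
distance = √((-1.5−-4.5)² + (0.5−-3.5)²) = 5.0000; v₂ = distance/dt₂ = 2.0000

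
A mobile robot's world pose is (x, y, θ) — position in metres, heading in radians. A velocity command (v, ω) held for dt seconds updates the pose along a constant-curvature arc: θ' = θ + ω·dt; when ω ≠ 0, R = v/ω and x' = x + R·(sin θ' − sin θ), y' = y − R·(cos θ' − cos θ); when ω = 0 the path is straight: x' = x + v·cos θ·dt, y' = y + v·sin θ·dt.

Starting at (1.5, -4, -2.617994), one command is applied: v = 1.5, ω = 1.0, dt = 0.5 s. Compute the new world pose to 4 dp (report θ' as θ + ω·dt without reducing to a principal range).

(0.9690, -4.5186, -2.1180)

θ' = -2.6180 + 1.0·0.5 = -2.1180
R = v/ω = 1.5/1.0 = 1.5000
x' = 1.5 + 1.5000·(sin -2.1180 − sin -2.6180) = 0.9690
y' = -4 − 1.5000·(cos -2.1180 − cos -2.6180) = -4.5186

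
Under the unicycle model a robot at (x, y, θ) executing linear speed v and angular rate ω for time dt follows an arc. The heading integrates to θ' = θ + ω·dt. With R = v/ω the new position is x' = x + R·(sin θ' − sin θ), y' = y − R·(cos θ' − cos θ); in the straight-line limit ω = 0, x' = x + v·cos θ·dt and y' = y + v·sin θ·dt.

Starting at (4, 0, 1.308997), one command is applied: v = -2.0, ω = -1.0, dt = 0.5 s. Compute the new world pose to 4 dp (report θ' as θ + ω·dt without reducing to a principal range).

(3.5153, -0.8628, 0.8090)

θ' = 1.3090 + -1.0·0.5 = 0.8090
R = v/ω = -2.0/-1.0 = 2.0000
x' = 4 + 2.0000·(sin 0.8090 − sin 1.3090) = 3.5153
y' = 0 − 2.0000·(cos 0.8090 − cos 1.3090) = -0.8628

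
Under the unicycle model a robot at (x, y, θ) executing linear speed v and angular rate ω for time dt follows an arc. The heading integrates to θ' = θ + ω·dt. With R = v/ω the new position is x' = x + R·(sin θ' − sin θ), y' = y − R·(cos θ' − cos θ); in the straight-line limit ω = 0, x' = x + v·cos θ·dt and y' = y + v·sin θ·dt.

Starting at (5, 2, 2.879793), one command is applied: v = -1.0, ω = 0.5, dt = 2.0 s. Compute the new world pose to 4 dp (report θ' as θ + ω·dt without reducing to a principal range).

(6.8636, 2.4525, 3.8798)

θ' = 2.8798 + 0.5·2.0 = 3.8798
R = v/ω = -1.0/0.5 = -2.0000
x' = 5 + -2.0000·(sin 3.8798 − sin 2.8798) = 6.8636
y' = 2 − -2.0000·(cos 3.8798 − cos 2.8798) = 2.4525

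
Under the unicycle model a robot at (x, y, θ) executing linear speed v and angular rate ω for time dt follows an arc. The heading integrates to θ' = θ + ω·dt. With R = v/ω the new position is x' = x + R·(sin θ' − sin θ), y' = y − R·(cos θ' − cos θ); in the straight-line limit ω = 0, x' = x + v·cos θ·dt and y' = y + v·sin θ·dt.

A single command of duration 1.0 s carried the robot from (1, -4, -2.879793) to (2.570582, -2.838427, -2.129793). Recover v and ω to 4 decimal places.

v = -2.0000, ω = 0.7500

Δθ = -2.129793 − -2.879793 = 0.750000
ω = Δθ/dt = 0.750000/1.0 = 0.7500
R = Δx/(sin θ' − sin θ) = -2.6667
v = R·ω = -2.6667·0.7500 = -2.0000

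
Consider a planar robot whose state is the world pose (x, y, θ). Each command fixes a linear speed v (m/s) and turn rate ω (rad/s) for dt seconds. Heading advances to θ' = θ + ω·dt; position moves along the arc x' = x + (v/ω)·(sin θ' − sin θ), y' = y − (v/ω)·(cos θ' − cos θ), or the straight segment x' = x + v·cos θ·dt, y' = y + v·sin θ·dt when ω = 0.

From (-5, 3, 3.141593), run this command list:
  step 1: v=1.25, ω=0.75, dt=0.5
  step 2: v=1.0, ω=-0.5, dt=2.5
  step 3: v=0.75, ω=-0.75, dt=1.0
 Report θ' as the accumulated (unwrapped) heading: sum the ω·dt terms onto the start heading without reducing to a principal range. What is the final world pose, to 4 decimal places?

(-8.1091, 4.1584, 1.5166)

step 1: θ'=3.5166 (R=1.6667) → pose (-5.6105, 2.8842, 3.5166)
step 2: θ'=2.2666 (R=-2.0000) → pose (-7.8781, 3.4632, 2.2666)
step 3: θ'=1.5166 (R=-1.0000) → pose (-8.1091, 4.1584, 1.5166)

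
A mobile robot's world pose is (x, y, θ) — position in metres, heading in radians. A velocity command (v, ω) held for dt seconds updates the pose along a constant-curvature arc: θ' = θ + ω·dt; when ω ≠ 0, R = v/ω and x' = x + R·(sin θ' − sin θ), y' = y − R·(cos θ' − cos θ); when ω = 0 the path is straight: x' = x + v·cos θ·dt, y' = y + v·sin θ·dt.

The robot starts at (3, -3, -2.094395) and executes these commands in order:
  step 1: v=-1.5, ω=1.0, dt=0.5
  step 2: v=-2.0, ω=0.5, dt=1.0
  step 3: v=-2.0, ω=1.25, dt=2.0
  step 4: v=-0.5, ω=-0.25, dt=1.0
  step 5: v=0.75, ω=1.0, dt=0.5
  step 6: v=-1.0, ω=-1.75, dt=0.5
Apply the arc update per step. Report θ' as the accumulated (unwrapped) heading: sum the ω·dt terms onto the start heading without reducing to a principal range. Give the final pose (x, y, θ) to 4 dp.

(-0.4927, -1.3935, 0.7806)

step 1: θ'=-1.5944 (R=-1.5000) → pose (3.2005, -2.2854, -1.5944)
step 2: θ'=-1.0944 (R=-4.0000) → pose (2.7563, -0.3567, -1.0944)
step 3: θ'=1.4056 (R=-1.6000) → pose (-0.2438, -0.8273, 1.4056)
step 4: θ'=1.1556 (R=2.0000) → pose (-0.3865, -1.3051, 1.1556)
step 5: θ'=1.6556 (R=0.7500) → pose (-0.3255, -0.9391, 1.6556)
step 6: θ'=0.7806 (R=0.5714) → pose (-0.4927, -1.3935, 0.7806)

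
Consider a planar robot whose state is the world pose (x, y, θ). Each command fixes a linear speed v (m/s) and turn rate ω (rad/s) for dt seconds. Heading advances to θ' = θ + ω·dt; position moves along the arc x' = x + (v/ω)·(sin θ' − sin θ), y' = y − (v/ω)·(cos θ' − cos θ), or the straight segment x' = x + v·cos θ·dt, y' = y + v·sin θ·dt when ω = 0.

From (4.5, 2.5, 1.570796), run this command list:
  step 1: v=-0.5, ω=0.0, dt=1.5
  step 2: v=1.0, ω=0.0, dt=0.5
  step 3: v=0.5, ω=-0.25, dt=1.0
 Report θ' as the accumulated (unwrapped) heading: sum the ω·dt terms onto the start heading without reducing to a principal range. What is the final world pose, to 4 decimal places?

(4.5622, 2.7448, 1.3208)

step 1: θ'=1.5708 (straight) → pose (4.5000, 1.7500, 1.5708)
step 2: θ'=1.5708 (straight) → pose (4.5000, 2.2500, 1.5708)
step 3: θ'=1.3208 (R=-2.0000) → pose (4.5622, 2.7448, 1.3208)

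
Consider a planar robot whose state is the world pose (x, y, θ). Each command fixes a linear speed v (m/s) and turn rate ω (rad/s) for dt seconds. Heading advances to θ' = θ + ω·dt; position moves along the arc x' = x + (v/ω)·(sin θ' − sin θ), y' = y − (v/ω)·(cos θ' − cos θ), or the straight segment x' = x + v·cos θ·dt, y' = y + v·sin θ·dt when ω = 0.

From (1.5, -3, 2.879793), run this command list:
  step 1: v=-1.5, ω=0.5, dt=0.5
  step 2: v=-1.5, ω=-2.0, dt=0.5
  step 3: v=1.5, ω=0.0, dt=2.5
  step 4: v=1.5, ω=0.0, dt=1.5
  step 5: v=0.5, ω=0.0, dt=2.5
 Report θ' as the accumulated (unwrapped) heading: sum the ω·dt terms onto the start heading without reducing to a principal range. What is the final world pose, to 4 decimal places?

step 1: θ'=3.1298 (R=-3.0000) → pose (2.2411, -3.1020, 3.1298)
step 2: θ'=2.1298 (R=0.7500) → pose (2.8681, -3.4542, 2.1298)
step 3: θ'=2.1298 (straight) → pose (0.8793, -0.2750, 2.1298)
step 4: θ'=2.1298 (straight) → pose (-0.3140, 1.6325, 2.1298)
step 5: θ'=2.1298 (straight) → pose (-0.9769, 2.6923, 2.1298)

(-0.9769, 2.6923, 2.1298)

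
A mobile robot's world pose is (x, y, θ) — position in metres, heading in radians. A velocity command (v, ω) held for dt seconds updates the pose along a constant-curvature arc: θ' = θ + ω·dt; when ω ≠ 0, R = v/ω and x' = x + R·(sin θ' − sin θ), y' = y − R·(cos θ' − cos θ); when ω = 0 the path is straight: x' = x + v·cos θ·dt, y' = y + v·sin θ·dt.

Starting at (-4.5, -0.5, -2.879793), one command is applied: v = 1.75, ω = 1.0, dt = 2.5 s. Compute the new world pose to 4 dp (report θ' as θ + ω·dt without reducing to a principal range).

(-4.6958, -3.8157, -0.3798)

θ' = -2.8798 + 1.0·2.5 = -0.3798
R = v/ω = 1.75/1.0 = 1.7500
x' = -4.5 + 1.7500·(sin -0.3798 − sin -2.8798) = -4.6958
y' = -0.5 − 1.7500·(cos -0.3798 − cos -2.8798) = -3.8157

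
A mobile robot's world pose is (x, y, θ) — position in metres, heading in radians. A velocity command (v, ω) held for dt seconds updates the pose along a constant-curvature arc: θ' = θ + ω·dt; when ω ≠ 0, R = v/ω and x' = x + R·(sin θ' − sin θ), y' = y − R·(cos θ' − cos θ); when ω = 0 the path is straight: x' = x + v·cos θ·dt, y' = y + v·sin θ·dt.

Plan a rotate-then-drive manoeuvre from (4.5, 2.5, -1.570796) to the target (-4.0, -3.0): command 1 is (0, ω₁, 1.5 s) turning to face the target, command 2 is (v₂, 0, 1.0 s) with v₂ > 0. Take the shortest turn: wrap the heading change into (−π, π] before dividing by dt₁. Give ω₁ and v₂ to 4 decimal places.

heading to target = atan2(-3−2.5, -4−4.5) = -2.5673
Δθ = wrap(-2.5673 − -1.5708) = -0.9965; ω₁ = Δθ/dt₁ = -0.6643
distance = √((-4−4.5)² + (-3−2.5)²) = 10.1242; v₂ = distance/dt₂ = 10.1242

ω₁ = -0.6643, v₂ = 10.1242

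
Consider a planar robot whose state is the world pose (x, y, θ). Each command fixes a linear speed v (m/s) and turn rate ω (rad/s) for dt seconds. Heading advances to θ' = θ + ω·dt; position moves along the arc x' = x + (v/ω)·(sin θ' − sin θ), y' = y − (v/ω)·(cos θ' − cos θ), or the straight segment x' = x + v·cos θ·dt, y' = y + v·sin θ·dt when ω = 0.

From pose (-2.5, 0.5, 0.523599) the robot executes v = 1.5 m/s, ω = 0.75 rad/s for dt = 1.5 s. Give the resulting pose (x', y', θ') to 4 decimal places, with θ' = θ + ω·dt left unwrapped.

θ' = 0.5236 + 0.75·1.5 = 1.6486
R = v/ω = 1.5/0.75 = 2.0000
x' = -2.5 + 2.0000·(sin 1.6486 − sin 0.5236) = -1.5061
y' = 0.5 − 2.0000·(cos 1.6486 − cos 0.5236) = 2.3875

(-1.5061, 2.3875, 1.6486)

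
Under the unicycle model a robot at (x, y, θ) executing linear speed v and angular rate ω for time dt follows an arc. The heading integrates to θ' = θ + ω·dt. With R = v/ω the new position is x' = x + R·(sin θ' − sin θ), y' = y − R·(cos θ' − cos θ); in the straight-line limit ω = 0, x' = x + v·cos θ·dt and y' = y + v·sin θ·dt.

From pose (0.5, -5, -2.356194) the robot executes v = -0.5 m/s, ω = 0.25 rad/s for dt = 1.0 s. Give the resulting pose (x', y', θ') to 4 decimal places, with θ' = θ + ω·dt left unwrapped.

θ' = -2.3562 + 0.25·1.0 = -2.1062
R = v/ω = -0.5/0.25 = -2.0000
x' = 0.5 + -2.0000·(sin -2.1062 − sin -2.3562) = 0.8059
y' = -5 − -2.0000·(cos -2.1062 − cos -2.3562) = -4.6062

(0.8059, -4.6062, -2.1062)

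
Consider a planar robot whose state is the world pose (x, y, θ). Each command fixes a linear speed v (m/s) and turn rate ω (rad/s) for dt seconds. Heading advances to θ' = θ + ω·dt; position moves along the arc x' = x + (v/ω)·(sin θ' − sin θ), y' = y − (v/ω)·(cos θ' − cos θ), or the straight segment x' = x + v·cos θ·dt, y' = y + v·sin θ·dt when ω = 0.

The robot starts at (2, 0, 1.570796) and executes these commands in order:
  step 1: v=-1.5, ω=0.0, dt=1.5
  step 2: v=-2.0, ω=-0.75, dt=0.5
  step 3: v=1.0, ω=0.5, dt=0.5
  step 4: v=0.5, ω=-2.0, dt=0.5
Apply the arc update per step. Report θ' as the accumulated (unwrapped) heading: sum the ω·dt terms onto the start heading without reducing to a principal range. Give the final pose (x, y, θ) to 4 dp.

(2.0783, -2.5491, 0.4458)

step 1: θ'=1.5708 (straight) → pose (2.0000, -2.2500, 1.5708)
step 2: θ'=1.1958 (R=2.6667) → pose (1.8147, -3.2267, 1.1958)
step 3: θ'=1.4458 (R=2.0000) → pose (1.9381, -2.7435, 1.4458)
step 4: θ'=0.4458 (R=-0.2500) → pose (2.0783, -2.5491, 0.4458)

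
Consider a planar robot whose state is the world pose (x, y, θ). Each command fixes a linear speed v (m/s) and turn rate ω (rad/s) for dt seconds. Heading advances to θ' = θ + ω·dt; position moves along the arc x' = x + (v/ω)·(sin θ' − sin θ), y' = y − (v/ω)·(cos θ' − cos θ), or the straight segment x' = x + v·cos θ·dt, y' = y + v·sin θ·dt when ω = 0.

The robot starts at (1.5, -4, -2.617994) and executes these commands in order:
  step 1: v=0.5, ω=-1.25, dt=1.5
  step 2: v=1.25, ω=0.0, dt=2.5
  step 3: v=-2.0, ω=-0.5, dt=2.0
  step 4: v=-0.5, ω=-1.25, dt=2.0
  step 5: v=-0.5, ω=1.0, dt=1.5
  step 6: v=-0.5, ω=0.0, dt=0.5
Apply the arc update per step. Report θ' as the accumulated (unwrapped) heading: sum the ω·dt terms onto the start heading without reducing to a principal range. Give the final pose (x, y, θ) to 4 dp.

step 1: θ'=-4.4930 (R=-0.4000) → pose (0.9096, -3.7406, -4.4930)
step 2: θ'=-4.4930 (straight) → pose (0.2295, -0.6906, -4.4930)
step 3: θ'=-5.4930 (R=4.0000) → pose (-0.8327, -4.3759, -5.4930)
step 4: θ'=-7.9930 (R=0.4000) → pose (-1.5130, -4.0390, -7.9930)
step 5: θ'=-6.4930 (R=-0.5000) → pose (-1.9041, -3.4807, -6.4930)
step 6: θ'=-6.4930 (straight) → pose (-2.1486, -3.4287, -6.4930)

(-2.1486, -3.4287, -6.4930)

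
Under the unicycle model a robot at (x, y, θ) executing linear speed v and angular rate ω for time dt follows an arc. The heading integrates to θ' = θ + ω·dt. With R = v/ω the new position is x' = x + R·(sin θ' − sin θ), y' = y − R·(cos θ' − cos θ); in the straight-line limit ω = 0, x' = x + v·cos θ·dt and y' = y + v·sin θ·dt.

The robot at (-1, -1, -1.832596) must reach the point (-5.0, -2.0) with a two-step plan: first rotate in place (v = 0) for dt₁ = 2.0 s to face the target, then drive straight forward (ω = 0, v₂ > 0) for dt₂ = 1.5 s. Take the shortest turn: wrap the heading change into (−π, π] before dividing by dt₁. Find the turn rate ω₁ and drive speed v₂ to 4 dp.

ω₁ = -0.5320, v₂ = 2.7487

heading to target = atan2(-2−-1, -5−-1) = -2.8966
Δθ = wrap(-2.8966 − -1.8326) = -1.0640; ω₁ = Δθ/dt₁ = -0.5320
distance = √((-5−-1)² + (-2−-1)²) = 4.1231; v₂ = distance/dt₂ = 2.7487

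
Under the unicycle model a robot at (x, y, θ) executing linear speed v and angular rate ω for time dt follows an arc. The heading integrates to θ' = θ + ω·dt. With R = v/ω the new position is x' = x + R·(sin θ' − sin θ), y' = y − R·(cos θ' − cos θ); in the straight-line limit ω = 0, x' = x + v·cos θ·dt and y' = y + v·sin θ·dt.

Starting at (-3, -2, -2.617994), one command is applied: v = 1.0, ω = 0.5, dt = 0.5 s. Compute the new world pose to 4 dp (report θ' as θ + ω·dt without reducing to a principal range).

θ' = -2.6180 + 0.5·0.5 = -2.3680
R = v/ω = 1.0/0.5 = 2.0000
x' = -3 + 2.0000·(sin -2.3680 − sin -2.6180) = -3.3974
y' = -2 − 2.0000·(cos -2.3680 − cos -2.6180) = -2.3012

(-3.3974, -2.3012, -2.3680)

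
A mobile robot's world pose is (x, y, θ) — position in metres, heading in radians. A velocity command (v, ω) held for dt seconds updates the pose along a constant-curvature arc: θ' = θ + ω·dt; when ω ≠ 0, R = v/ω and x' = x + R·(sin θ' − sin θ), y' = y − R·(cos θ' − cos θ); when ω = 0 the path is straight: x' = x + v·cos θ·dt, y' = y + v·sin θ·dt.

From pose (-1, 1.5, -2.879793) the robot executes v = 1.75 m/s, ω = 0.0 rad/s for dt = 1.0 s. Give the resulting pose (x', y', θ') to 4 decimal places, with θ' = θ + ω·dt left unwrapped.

(-2.6904, 1.0471, -2.8798)

θ' = -2.8798 + 0.0·1.0 = -2.8798
ω = 0 → straight: x' = -1 + 1.75·cos(-2.8798)·1.0 = -2.6904
y' = 1.5 + 1.75·sin(-2.8798)·1.0 = 1.0471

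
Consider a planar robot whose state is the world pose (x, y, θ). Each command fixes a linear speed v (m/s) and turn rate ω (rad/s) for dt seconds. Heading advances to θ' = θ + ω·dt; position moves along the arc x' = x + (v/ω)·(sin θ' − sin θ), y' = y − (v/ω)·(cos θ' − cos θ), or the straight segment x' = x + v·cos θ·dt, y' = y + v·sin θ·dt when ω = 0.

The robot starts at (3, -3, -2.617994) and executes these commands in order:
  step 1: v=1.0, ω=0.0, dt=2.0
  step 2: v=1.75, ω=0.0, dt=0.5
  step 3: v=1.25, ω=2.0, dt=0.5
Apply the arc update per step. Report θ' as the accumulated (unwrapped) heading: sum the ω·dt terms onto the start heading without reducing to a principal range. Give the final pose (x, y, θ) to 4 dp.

step 1: θ'=-2.6180 (straight) → pose (1.2679, -4.0000, -2.6180)
step 2: θ'=-2.6180 (straight) → pose (0.5102, -4.4375, -2.6180)
step 3: θ'=-1.6180 (R=0.6250) → pose (0.1984, -4.9493, -1.6180)

(0.1984, -4.9493, -1.6180)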